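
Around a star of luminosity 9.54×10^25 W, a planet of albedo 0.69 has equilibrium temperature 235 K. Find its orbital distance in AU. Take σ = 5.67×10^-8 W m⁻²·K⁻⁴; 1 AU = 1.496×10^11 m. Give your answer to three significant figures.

Energy balance gives S = 4σT⁴/(1−α) = 2231 W m⁻².
Then d = [L/(4πS)]^(1/2) = 5.833×10^10 m, i.e. 0.3899 AU.

0.390 AU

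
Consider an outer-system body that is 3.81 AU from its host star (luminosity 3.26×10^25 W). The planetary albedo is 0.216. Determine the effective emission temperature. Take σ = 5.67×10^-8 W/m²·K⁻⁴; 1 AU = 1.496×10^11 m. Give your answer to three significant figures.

d = 3.81 × 1.496×10^11 m = 5.700×10^11 m.
Spreading L over a sphere of radius d: S = 3.26×10^25/(4π·5.70×10^11²) = 7.985 W/m².
The planet absorbs (1−α)S over its disc πR² and re-emits over 4πR², so the mean absorbed flux is (1−0.216)·7.985/4 = 1.565 W/m².
Balancing against σT⁴: T = (1.565/5.67×10⁻⁸)^(1/4) = 72.48 K.

72.5 K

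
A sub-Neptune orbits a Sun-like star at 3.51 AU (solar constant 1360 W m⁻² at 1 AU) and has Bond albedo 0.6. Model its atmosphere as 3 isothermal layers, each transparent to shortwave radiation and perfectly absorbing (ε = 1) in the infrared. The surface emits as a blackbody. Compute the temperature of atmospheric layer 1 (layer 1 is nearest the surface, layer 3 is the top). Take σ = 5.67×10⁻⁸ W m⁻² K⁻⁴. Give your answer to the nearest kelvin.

Irradiance scales as 1/d², so S = 1360 W m⁻² × (1/3.51)² = 110.4 W m⁻².
The effective emission temperature is T_e = [S(1−α)/(4σ)]^¼ = 118.1 K.
The net upward flux σT_e⁴ is constant between every pair of levels, so T_k⁴ = (N+1−k)T_e⁴.
With k = 1: T_1 = (3+1−1)^¼·118.1 K = 155.5 K.

155 kelvin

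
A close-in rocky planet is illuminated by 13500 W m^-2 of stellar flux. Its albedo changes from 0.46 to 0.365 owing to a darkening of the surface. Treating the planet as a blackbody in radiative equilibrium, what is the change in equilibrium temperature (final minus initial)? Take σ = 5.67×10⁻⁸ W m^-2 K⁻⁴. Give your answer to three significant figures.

17.5 K

With α = 0.46, T₁ = 423.4 K.
With α = 0.365, T₂ = 440.9 K.
Change: 440.9 − 423.4 = 17.51 K.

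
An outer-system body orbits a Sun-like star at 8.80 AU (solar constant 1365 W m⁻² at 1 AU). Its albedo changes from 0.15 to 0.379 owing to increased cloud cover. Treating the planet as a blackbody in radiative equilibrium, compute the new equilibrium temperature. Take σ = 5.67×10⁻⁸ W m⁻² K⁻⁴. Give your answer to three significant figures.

83.3 kelvin

Irradiance scales as 1/d², so S = 1365 W m⁻² × (1/8.80)² = 17.63 W m⁻².
T₂ = [S(1−α₂)/(4σ)]^(1/4) = [17.63·0.621/(4σ)]^(1/4) = 83.35 K.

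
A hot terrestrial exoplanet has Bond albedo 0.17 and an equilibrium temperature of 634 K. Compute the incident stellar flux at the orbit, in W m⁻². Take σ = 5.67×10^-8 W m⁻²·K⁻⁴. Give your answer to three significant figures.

From S(1−α)/4 = σT⁴: S = 4σT⁴/(1−α).
σT⁴ = 5.67×10⁻⁸·(634)⁴ = 9161 W m⁻².
S = 4·9161/0.83 = 44150 W m⁻².

44100 W m⁻²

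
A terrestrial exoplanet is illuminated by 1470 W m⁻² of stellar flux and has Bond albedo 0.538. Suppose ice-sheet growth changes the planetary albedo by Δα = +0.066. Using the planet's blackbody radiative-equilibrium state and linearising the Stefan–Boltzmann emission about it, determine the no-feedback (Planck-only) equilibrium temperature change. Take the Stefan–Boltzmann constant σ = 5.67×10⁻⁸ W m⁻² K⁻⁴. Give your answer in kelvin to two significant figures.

Unperturbed T_e = [1470·(1−0.538)/(4σ)]^¼ = 233.9 K.
The change in absorbed flux is Δ[S(1−α)/4] = −SΔα/4 = -24.26 W m⁻².
Planck response: λ_P = 4σT_e³ = 4·5.67×10⁻⁸·(233.9)³ = 2.903 W m⁻²/K.
ΔT₀ = ΔF/λ_P = -24.26/2.903 = -8.35 K.

-8.4 K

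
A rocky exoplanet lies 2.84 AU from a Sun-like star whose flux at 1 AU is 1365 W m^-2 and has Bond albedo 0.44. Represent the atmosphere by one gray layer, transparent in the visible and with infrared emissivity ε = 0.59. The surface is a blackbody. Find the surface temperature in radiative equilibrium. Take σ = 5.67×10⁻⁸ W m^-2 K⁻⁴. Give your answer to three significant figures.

156 K

Flux at the orbit: S = 1365/(2.84)² = 169.2 W m^-2.
The planet radiates to space at T_e = [S(1−α)/(4σ)]^(1/4) = 143.0 K.
The surface balance (absorbed SW + ε·downward IR = σT_s⁴) with T_a⁴ = T_s⁴/2 reduces to T_s = T_e·[2/(2−ε)]^¼ = 156.0 K.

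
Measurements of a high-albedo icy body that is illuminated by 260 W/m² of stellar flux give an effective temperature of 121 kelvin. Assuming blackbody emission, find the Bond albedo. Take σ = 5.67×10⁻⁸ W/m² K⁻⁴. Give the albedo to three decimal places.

Rearranging the radiative balance, α = 1 − 4σT⁴/S.
4σT⁴ = 4·5.67×10⁻⁸·(121)⁴ = 48.62 W/m².
Hence α = 1 − 48.62/260.0 = 0.8130.

0.813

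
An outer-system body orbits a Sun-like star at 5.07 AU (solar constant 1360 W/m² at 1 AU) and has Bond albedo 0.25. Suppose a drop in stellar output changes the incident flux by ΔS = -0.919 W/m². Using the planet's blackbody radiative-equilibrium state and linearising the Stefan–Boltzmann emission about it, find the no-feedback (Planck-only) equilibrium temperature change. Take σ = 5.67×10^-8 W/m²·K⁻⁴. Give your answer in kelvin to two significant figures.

By the inverse-square law, S = 1360/5.07² = 52.91 W/m².
Unperturbed T_e = [52.91·(1−0.25)/(4σ)]^¼ = 115.0 K.
ΔF = Δ[S(1−α)]/4 = (1−0.25)·-0.919/4 = -0.1723 W/m².
Linearising σT⁴ gives d(σT⁴)/dT = 4σT_e³ = 0.3450 W/m² per K.
ΔT₀ = ΔF/λ_P = -0.1723/0.3450 = -0.499 K.

-0.50 K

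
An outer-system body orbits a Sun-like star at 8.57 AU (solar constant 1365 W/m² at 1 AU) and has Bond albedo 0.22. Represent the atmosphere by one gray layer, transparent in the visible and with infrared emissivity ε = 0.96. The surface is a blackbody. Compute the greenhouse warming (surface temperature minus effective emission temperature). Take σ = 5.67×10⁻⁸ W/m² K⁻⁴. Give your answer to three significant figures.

15.9 kelvin

Flux at the orbit: S = 1365/(8.57)² = 18.59 W/m².
Effective emission temperature (TOA balance): σT_e⁴ = S(1−α)/4 = 3.624 W/m² → T_e = 89.41 K.
For a single slab of emissivity ε, T_s⁴ = 2T_e⁴/(2−ε); thus T_s = 89.41·(1.923)^(1/4) = 105.3 K.
The atmosphere warms the surface by 15.88 K.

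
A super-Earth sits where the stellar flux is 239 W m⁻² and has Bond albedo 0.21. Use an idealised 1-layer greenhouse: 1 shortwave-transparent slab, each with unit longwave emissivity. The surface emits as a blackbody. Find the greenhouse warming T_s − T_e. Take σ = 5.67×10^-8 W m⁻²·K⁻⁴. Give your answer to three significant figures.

32.1 kelvin

OLR = S(1−α)/4 = 47.20 W m⁻²; the top layer radiates at T_e = 169.9 K.
Surface: T_s = (2)^¼·T_e = 202.0 K.
Warming: T_s − T_e = 32.14 K.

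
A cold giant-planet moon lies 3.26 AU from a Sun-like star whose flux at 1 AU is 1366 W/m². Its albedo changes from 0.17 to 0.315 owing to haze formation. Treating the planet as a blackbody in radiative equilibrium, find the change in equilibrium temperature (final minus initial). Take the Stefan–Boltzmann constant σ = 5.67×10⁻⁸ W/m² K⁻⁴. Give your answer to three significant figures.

-6.90 K

By the inverse-square law, S = 1366/3.26² = 128.5 W/m².
Before: T₁ = [128.5·0.83/(4σ)]^(1/4) = 147.3 K.
With α = 0.315, T₂ = 140.4 K.
ΔT = T₂ − T₁ = -6.902 K.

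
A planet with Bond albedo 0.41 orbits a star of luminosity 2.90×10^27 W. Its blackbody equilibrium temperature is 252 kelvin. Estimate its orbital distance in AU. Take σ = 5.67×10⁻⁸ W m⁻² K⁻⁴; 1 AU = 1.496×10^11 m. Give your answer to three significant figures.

Required flux: S = 4σT⁴/(1−α) = 1550 W m⁻².
S = L/(4πd²) → d = √(L/4πS) = √(2.90×10^27/(4π·1550)) = 3.858×10^11 m = 2.579 AU.

2.58 AU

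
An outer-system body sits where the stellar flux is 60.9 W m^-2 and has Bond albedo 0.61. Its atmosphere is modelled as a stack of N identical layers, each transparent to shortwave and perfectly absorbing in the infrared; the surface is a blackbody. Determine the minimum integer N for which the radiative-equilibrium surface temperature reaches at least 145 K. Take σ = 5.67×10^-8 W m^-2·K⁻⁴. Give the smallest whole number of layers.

4

Top-of-atmosphere balance: σT_e⁴ = S(1−α)/4 = 5.938 W m^-2 → T_e = 101.2 K.
Need (N+1)T_e⁴ ≥ T_s⁴, i.e. N+1 ≥ (145/101.2)⁴ = 4.221.
So N ≥ 3.221; the smallest integer is N = 4.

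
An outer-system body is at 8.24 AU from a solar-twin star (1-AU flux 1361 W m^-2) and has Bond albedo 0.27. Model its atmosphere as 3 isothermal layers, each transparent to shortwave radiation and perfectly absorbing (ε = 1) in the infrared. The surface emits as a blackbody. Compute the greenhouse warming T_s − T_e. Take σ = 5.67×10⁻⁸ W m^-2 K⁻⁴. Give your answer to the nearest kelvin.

Irradiance scales as 1/d², so S = 1361 W m^-2 × (1/8.24)² = 20.04 W m^-2.
Top-of-atmosphere balance: σT_e⁴ = S(1−α)/4 = 3.658 W m^-2 → T_e = 89.62 K.
Surface: T_s = (4)^¼·T_e = 126.7 K.
So the greenhouse effect raises the surface by 126.7 − 89.62 = 37.12 K.

37 K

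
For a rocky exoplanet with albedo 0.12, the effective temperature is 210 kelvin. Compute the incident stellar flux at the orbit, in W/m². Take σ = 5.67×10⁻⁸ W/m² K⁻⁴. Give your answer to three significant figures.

501 W/m²

Invert the energy balance for S: S = 4σT⁴/(1−α).
σT⁴ = 5.67×10⁻⁸·(210)⁴ = 110.3 W/m².
So S = 4×110.3/(1−0.12) = 501.2 W/m².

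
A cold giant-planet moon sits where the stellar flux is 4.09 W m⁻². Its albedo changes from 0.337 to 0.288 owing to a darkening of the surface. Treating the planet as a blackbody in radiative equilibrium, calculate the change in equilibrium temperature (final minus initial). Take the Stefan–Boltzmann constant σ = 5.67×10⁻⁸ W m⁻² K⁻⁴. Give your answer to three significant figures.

1.06 K

With α = 0.337, T₁ = 58.80 K.
After:  T₂ = [4.090·0.712/(4σ)]^(1/4) = 59.86 K.
ΔT = T₂ − T₁ = 1.058 K.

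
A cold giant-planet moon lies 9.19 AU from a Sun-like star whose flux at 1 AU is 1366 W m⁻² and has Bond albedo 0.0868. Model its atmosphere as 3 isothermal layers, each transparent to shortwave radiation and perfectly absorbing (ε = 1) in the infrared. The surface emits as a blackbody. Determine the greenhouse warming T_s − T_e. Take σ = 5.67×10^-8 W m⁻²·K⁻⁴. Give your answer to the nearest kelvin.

37 K

Flux at the orbit: S = 1366/(9.19)² = 16.17 W m⁻².
OLR = S(1−α)/4 = 3.693 W m⁻²; the top layer radiates at T_e = 89.83 K.
T_s = (N+1)^(1/4)·T_e = 127.0 K.
Warming: T_s − T_e = 37.21 K.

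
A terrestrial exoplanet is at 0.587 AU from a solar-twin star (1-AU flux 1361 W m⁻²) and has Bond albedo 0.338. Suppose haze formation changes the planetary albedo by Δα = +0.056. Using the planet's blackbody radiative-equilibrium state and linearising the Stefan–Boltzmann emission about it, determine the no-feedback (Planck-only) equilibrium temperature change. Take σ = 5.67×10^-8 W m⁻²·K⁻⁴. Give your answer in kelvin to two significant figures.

-6.9 K

Irradiance scales as 1/d², so S = 1361 W m⁻² × (1/0.587)² = 3950 W m⁻².
Reference equilibrium: T_e = [S(1−α)/(4σ)]^(1/4) = 327.7 K.
ΔF = −(S/4)Δα = −(3950/4)×(+0.056) = -55.30 W m⁻².
The Planck feedback parameter is 4σT_e³ = 7.980 W m⁻²/K.
ΔT₀ = ΔF/λ_P = -55.30/7.980 = -6.93 K.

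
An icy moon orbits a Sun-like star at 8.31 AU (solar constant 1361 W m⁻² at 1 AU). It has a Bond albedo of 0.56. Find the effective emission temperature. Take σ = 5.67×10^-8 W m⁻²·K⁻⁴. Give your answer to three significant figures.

78.6 kelvin

Irradiance scales as 1/d², so S = 1361 W m⁻² × (1/8.31)² = 19.71 W m⁻².
The planet absorbs (1−α)S over its disc πR² and re-emits over 4πR², so the mean absorbed flux is (1−0.56)·19.71/4 = 2.168 W m⁻².
Balancing against σT⁴: T = (2.168/5.67×10⁻⁸)^(1/4) = 78.64 K.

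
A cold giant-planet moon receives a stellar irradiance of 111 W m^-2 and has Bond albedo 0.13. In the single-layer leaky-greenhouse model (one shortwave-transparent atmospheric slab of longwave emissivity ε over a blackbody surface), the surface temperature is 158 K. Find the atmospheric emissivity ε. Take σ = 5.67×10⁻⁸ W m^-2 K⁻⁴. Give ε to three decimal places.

TOA balance gives T_e = 143.6 K.
Since (2−ε)/2 = (T_e/T_s)⁴ = 0.6832, ε = 0.6335.

0.634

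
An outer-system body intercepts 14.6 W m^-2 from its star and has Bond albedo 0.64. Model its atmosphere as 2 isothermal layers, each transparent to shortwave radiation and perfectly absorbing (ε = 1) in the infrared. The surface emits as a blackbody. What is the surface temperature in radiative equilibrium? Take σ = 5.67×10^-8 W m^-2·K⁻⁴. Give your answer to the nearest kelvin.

OLR = S(1−α)/4 = 1.314 W m^-2; the top layer radiates at T_e = 69.38 K.
Layer-by-layer balance gives σT_s⁴ = (N+1)σT_e⁴, so T_s = 3^¼·69.38 = 91.31 K.

91 kelvin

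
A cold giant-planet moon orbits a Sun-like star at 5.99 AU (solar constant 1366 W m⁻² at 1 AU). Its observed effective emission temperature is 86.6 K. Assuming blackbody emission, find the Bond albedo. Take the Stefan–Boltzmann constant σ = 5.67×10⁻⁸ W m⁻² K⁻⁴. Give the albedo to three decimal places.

Irradiance scales as 1/d², so S = 1366 W m⁻² × (1/5.99)² = 38.07 W m⁻².
Rearranging the radiative balance, α = 1 − 4σT⁴/S.
σT⁴ = 3.189 W m⁻², so 4σT⁴ = 12.76 W m⁻².
1−α = 12.76/38.07 = 0.3351, so α = 0.6649.

0.665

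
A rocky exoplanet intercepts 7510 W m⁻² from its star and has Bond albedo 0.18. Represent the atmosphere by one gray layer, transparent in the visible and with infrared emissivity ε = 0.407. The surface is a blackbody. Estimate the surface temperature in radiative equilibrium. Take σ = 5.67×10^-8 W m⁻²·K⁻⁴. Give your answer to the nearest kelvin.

Effective emission temperature (TOA balance): σT_e⁴ = S(1−α)/4 = 1540 W m⁻² → T_e = 405.9 K.
For a single slab of emissivity ε, T_s⁴ = 2T_e⁴/(2−ε); thus T_s = 405.9·(1.255)^(1/4) = 429.7 K.

430 K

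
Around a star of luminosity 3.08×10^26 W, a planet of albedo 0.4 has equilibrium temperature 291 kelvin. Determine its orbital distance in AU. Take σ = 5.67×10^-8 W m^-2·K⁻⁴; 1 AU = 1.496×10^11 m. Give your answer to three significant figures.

0.636 AU

Energy balance gives S = 4σT⁴/(1−α) = 2711 W m^-2.
Then d = [L/(4πS)]^(1/2) = 9.509×10^10 m, i.e. 0.6356 AU.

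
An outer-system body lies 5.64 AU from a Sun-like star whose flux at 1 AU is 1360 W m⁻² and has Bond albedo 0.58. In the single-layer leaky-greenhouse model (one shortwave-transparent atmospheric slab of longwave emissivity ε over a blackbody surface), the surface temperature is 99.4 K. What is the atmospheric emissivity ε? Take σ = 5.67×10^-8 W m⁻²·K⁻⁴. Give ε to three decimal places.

0.378

By the inverse-square law, S = 1360/5.64² = 42.75 W m⁻².
Effective temperature: T_e = [S(1−α)/(4σ)]^(1/4) = 94.33 K.
Since (2−ε)/2 = (T_e/T_s)⁴ = 0.8110, ε = 0.3779.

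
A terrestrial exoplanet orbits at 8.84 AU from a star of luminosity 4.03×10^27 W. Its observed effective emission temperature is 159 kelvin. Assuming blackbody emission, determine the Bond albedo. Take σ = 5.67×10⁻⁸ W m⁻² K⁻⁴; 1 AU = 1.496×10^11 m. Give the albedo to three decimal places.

Orbital distance: d = 8.84 AU = 1.322×10^12 m.
S = L/(4πd²) = 183.4 W m⁻².
From σT⁴ = S(1−α)/4 we invert for α: 1−α = 4σT⁴/S.
σT⁴ = 36.24 W m⁻², so 4σT⁴ = 145.0 W m⁻².
1−α = 145.0/183.4 = 0.7905, so α = 0.2095.

0.209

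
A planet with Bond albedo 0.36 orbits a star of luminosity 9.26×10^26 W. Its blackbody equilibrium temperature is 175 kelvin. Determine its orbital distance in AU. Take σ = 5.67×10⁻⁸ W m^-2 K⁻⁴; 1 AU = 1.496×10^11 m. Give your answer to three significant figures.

Required flux: S = 4σT⁴/(1−α) = 332.4 W m^-2.
From L = 4πd²S, d = √(9.26×10^26/(4π·332.4)) = 4.709×10^11 m = 3.147 AU.

3.15 AU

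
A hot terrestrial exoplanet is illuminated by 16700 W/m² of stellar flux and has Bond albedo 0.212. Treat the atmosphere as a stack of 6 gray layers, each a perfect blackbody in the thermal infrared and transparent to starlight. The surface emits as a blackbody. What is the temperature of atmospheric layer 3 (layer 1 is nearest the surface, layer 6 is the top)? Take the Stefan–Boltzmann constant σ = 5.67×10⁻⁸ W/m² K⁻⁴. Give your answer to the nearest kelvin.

694 kelvin

OLR = S(1−α)/4 = 3290 W/m²; the top layer radiates at T_e = 490.8 K.
In the N-layer model, layer k (counted from the surface) has T_k = (N+1−k)^(1/4)·T_e.
With k = 3: T_3 = (6+1−3)^¼·490.8 K = 694.1 K.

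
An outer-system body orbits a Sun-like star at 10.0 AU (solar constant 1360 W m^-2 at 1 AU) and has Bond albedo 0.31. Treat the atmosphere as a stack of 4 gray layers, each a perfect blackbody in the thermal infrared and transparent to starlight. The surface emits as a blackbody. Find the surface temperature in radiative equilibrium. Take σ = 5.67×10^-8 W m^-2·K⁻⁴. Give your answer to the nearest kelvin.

120 K

Irradiance scales as 1/d², so S = 1360 W m^-2 × (1/10.0)² = 13.60 W m^-2.
OLR = S(1−α)/4 = 2.346 W m^-2; the top layer radiates at T_e = 80.20 K.
For an N-layer opaque stack, T_s⁴ = (N+1)T_e⁴, hence T_s = (5)^(1/4)×80.20 K = 119.9 K.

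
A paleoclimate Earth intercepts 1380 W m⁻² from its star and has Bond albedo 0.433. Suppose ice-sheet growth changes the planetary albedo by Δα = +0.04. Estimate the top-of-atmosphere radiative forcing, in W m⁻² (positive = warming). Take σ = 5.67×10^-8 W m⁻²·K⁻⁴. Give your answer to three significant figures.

-13.8 W m⁻²

ΔF = −(S/4)Δα = −(1380/4)×(+0.04) = -13.80 W m⁻².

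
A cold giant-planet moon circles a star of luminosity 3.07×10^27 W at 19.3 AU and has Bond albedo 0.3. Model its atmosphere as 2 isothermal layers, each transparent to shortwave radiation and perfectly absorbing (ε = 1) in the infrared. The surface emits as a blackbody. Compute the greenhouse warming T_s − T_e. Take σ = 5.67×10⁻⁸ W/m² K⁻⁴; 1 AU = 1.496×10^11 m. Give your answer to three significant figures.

d = 19.3 × 1.496×10^11 m = 2.887×10^12 m.
Spreading L over a sphere of radius d: S = 3.07×10^27/(4π·2.89×10^12²) = 29.31 W/m².
Top-of-atmosphere balance: σT_e⁴ = S(1−α)/4 = 5.128 W/m² → T_e = 97.52 K.
T_s = (N+1)^(1/4)·T_e = 128.3 K.
So the greenhouse effect raises the surface by 128.3 − 97.52 = 30.82 K.

30.8 K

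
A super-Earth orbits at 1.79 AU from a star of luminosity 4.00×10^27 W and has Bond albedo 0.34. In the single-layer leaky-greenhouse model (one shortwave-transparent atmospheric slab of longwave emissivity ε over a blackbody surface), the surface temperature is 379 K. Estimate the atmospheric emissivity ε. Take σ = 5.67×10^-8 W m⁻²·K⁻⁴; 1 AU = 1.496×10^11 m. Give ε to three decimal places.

d = 1.79 × 1.496×10^11 m = 2.678×10^11 m.
S = L/(4πd²) = 4439 W m⁻².
TOA balance gives T_e = 337.1 K.
T_s⁴ = T_e⁴·2/(2−ε) → ε = 2 − 2(T_e/T_s)⁴ = 2 − 2·(337.1/379)⁴ = 0.7479.

0.748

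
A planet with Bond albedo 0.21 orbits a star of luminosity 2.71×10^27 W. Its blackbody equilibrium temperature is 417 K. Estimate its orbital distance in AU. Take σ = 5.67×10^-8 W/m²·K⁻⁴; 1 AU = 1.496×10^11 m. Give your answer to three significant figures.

The flux needed for this T is 4σT⁴/(1−0.21) = 8681 W/m².
From L = 4πd²S, d = √(2.71×10^27/(4π·8681)) = 1.576×10^11 m = 1.054 AU.

1.05 AU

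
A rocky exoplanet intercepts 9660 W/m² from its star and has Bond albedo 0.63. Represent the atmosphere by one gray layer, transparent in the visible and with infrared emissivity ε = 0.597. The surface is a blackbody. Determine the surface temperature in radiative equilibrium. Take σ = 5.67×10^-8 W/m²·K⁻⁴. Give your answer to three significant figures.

Effective emission temperature (TOA balance): σT_e⁴ = S(1−α)/4 = 893.5 W/m² → T_e = 354.3 K.
The surface balance (absorbed SW + ε·downward IR = σT_s⁴) with T_a⁴ = T_s⁴/2 reduces to T_s = T_e·[2/(2−ε)]^¼ = 387.1 K.

387 K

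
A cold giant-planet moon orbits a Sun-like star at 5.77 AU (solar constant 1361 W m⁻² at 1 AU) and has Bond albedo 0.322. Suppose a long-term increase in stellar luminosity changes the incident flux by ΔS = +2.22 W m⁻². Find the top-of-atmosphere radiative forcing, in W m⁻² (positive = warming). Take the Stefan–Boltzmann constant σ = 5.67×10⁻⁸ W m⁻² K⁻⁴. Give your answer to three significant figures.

0.376 W m⁻²

By the inverse-square law, S = 1361/5.77² = 40.88 W m⁻².
Only a fraction (1−α) is absorbed and it's spread over 4πR², so ΔF = (1−α)ΔS/4 = 0.3763 W m⁻².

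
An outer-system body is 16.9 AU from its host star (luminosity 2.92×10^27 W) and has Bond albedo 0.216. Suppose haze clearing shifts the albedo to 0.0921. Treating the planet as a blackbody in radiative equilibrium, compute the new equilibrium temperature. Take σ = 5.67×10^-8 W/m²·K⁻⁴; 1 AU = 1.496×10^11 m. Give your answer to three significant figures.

d = 16.9 × 1.496×10^11 m = 2.528×10^12 m.
S = L/(4πd²) = 36.35 W/m².
With the new albedo, S(1−α₂)/4 = 8.251 W/m², so T₂ = 109.8 K.

110 kelvin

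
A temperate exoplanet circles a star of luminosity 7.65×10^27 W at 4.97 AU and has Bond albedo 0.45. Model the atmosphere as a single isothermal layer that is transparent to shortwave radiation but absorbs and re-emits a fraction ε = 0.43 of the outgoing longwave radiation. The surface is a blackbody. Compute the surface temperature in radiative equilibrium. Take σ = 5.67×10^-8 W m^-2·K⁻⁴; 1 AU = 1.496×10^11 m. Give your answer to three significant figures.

242 K

Orbital distance: d = 4.97 AU = 7.435×10^11 m.
S = L/(4πd²) = 1101 W m^-2.
At the top of the atmosphere, σT_e⁴ = S(1−α)/4 = 151.4 W m^-2, giving T_e = 227.3 K.
For a single slab of emissivity ε, T_s⁴ = 2T_e⁴/(2−ε); thus T_s = 227.3·(1.274)^(1/4) = 241.5 K.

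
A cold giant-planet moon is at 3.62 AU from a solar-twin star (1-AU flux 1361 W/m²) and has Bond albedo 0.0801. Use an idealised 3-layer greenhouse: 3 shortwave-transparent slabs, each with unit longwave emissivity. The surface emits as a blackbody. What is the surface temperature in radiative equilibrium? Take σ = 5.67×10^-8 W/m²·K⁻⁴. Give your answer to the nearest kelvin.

By the inverse-square law, S = 1361/3.62² = 103.9 W/m².
OLR = S(1−α)/4 = 23.88 W/m²; the top layer radiates at T_e = 143.3 K.
Layer-by-layer balance gives σT_s⁴ = (N+1)σT_e⁴, so T_s = 4^¼·143.3 = 202.6 K.

203 kelvin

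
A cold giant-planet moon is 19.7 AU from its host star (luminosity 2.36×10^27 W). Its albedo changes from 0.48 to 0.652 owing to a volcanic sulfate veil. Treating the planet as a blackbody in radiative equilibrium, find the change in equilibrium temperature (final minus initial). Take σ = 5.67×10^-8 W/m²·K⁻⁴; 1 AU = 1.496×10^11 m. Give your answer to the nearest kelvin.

-8 kelvin

Orbital distance: d = 19.7 AU = 2.947×10^12 m.
Spreading L over a sphere of radius d: S = 2.36×10^27/(4π·2.95×10^12²) = 21.62 W/m².
Before: T₁ = [21.62·0.52/(4σ)]^(1/4) = 83.91 K.
Final:   T₂ = [S(1−0.652)/(4σ)]^(1/4) = 75.89 K.
ΔT = T₂ − T₁ = -8.016 K.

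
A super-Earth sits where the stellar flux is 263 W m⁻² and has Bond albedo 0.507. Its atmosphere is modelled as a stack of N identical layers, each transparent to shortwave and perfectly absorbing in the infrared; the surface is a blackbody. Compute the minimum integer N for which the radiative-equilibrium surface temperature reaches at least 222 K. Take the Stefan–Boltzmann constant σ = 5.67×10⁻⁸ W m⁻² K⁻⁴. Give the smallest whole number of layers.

Top-of-atmosphere balance: σT_e⁴ = S(1−α)/4 = 32.41 W m⁻² → T_e = 154.6 K.
Need (N+1)T_e⁴ ≥ T_s⁴, i.e. N+1 ≥ (222/154.6)⁴ = 4.249.
The minimum whole number is N = 4.

4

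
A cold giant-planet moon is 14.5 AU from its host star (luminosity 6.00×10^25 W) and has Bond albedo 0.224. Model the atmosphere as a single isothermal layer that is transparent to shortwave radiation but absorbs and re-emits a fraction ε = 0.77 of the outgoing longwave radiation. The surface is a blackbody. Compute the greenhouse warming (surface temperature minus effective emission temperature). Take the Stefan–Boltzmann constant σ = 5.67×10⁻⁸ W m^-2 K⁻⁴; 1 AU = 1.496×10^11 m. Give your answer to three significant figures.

Orbital distance: d = 14.5 AU = 2.169×10^12 m.
S = L/(4πd²) = 1.015 W m^-2.
At the top of the atmosphere, σT_e⁴ = S(1−α)/4 = 0.1969 W m^-2, giving T_e = 43.17 K.
For a single slab of emissivity ε, T_s⁴ = 2T_e⁴/(2−ε); thus T_s = 43.17·(1.626)^(1/4) = 48.74 K.
T_s − T_e = 48.74 − 43.17 = 5.578 K.

5.58 K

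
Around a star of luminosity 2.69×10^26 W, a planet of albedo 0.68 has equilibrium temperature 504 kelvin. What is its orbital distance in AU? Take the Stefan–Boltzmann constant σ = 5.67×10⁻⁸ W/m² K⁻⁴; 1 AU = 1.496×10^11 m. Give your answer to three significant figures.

Required flux: S = 4σT⁴/(1−α) = 45730 W/m².
Then d = [L/(4πS)]^(1/2) = 2.164×10^10 m, i.e. 0.1446 AU.

0.145 AU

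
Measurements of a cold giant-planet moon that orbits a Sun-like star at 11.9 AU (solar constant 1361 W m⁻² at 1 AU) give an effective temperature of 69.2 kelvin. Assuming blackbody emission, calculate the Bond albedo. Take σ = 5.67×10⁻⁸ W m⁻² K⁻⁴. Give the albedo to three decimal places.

Flux at the orbit: S = 1361/(11.9)² = 9.611 W m⁻².
Rearranging the radiative balance, α = 1 − 4σT⁴/S.
4σT⁴ = 4·5.67×10⁻⁸·(69.2)⁴ = 5.201 W m⁻².
1−α = 5.201/9.611 = 0.5411, so α = 0.4589.

0.459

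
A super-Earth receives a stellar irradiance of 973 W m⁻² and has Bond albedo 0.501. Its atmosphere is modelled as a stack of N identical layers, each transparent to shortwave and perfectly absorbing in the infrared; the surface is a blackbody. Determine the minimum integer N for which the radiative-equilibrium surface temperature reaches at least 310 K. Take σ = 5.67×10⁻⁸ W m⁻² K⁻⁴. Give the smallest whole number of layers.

4

Top-of-atmosphere balance: σT_e⁴ = S(1−α)/4 = 121.4 W m⁻² → T_e = 215.1 K.
T_s = (N+1)^(1/4)·T_e ≥ 310 K requires N+1 ≥ (T_s/T_e)⁴ = (310/215.1)⁴ = 4.314.
The minimum whole number is N = 4.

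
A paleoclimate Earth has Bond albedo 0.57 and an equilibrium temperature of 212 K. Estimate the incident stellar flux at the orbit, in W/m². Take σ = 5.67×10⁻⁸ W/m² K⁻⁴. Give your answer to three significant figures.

From S(1−α)/4 = σT⁴: S = 4σT⁴/(1−α).
The emitted flux is σT⁴ = 114.5 W/m².
S = 4·114.5/0.43 = 1065 W/m².

1070 W/m²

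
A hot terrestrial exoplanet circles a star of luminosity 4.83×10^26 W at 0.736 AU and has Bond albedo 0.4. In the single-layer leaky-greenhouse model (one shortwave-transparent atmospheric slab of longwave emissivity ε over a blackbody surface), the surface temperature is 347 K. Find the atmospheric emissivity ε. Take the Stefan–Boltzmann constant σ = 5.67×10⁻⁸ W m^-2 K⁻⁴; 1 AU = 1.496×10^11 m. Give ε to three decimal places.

0.843

Orbital distance: d = 0.736 AU = 1.101×10^11 m.
Flux at the orbit: S = L/(4πd²) = 4.83×10^26/(4π·(1.10×10^11)²) = 3170 W m^-2.
TOA balance gives T_e = 302.6 K.
Since (2−ε)/2 = (T_e/T_s)⁴ = 0.5785, ε = 0.8430.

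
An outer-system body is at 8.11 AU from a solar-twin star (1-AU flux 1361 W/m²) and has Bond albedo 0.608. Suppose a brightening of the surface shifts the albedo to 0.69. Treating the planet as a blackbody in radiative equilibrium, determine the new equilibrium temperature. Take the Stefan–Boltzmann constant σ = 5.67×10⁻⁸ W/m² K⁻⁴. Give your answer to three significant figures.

Flux at the orbit: S = 1361/(8.11)² = 20.69 W/m².
With the new albedo, S(1−α₂)/4 = 1.604 W/m², so T₂ = 72.93 K.

72.9 kelvin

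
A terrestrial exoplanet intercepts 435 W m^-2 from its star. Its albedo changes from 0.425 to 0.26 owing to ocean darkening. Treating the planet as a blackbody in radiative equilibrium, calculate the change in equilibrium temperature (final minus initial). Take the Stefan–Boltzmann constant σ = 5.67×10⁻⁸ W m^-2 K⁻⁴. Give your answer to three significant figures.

11.9 K

Initial: T₁ = [S(1−0.425)/(4σ)]^(1/4) = 182.2 K.
Final:   T₂ = [S(1−0.26)/(4σ)]^(1/4) = 194.1 K.
ΔT = T₂ − T₁ = 11.86 K.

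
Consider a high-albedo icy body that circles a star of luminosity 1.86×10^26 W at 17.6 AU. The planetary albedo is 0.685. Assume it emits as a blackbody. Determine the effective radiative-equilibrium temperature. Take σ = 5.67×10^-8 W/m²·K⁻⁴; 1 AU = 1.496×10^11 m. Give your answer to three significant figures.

Orbital distance: d = 17.6 AU = 2.633×10^12 m.
Flux at the orbit: S = L/(4πd²) = 1.86×10^26/(4π·(2.63×10^12)²) = 2.135 W/m².
The planet absorbs (1−α)S over its disc πR² and re-emits over 4πR², so the mean absorbed flux is (1−0.685)·2.135/4 = 0.1681 W/m².
Balancing against σT⁴: T = (0.1681/5.67×10⁻⁸)^(1/4) = 41.50 K.

41.5 K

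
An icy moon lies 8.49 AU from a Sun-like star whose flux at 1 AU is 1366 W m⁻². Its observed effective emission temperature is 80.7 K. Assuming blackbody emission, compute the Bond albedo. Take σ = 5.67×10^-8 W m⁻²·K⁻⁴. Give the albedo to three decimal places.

0.492

Flux at the orbit: S = 1366/(8.49)² = 18.95 W m⁻².
Energy balance: S(1−α)/4 = σT⁴, so 1−α = 4σT⁴/S.
σT⁴ = 2.405 W m⁻², so 4σT⁴ = 9.619 W m⁻².
1−α = 9.619/18.95 = 0.5076, so α = 0.4924.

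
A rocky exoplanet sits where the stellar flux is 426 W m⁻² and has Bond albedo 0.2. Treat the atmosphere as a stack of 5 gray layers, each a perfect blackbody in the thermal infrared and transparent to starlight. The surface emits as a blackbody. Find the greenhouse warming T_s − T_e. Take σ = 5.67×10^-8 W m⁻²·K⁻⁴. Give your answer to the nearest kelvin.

Top-of-atmosphere balance: σT_e⁴ = S(1−α)/4 = 85.20 W m⁻² → T_e = 196.9 K.
T_s = (N+1)^(1/4)·T_e = 308.1 K.
Warming: T_s − T_e = 111.3 K.

111 K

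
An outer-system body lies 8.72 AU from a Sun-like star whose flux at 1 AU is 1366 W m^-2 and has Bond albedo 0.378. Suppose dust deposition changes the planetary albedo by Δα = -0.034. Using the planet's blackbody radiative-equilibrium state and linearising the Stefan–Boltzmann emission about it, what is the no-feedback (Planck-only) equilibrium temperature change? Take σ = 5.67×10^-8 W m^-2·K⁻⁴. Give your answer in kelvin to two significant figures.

1.1 K

Flux at the orbit: S = 1366/(8.72)² = 17.96 W m^-2.
Unperturbed T_e = [17.96·(1−0.378)/(4σ)]^¼ = 83.78 K.
The change in absorbed flux is Δ[S(1−α)/4] = −SΔα/4 = 0.1527 W m^-2.
Linearising σT⁴ gives d(σT⁴)/dT = 4σT_e³ = 0.1334 W m^-2 per K.
So ΔT₀ = 0.1527/0.1334 = 1.14 K.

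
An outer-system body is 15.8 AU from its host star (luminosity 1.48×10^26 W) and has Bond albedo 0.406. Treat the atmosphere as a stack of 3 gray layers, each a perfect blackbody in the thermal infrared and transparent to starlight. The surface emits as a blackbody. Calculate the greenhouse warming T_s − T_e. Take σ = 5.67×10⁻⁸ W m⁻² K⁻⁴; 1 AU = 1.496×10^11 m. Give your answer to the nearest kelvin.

d = 15.8 × 1.496×10^11 m = 2.364×10^12 m.
Flux at the orbit: S = L/(4πd²) = 1.48×10^26/(4π·(2.36×10^12)²) = 2.108 W m⁻².
The effective emission temperature is T_e = [S(1−α)/(4σ)]^¼ = 48.47 K.
Surface: T_s = (4)^¼·T_e = 68.55 K.
So the greenhouse effect raises the surface by 68.55 − 48.47 = 20.08 K.

20 K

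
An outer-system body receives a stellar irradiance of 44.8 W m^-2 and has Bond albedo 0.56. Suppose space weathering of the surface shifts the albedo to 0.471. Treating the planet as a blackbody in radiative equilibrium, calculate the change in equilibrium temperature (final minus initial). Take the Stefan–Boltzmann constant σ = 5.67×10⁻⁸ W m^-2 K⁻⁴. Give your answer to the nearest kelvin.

With α = 0.56, T₁ = 96.55 K.
With α = 0.471, T₂ = 101.1 K.
ΔT = T₂ − T₁ = 4.551 K.

5 kelvin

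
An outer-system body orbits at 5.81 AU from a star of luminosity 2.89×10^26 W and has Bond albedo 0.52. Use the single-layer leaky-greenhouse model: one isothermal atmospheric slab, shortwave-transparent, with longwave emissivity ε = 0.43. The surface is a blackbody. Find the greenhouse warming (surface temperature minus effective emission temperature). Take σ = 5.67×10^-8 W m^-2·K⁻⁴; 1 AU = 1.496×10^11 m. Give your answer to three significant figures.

5.59 kelvin

Orbital distance: d = 5.81 AU = 8.692×10^11 m.
S = L/(4πd²) = 30.44 W m^-2.
The planet radiates to space at T_e = [S(1−α)/(4σ)]^(1/4) = 89.59 K.
For a single slab of emissivity ε, T_s⁴ = 2T_e⁴/(2−ε); thus T_s = 89.59·(1.274)^(1/4) = 95.18 K.
Greenhouse warming: T_s − T_e = 5.589 K.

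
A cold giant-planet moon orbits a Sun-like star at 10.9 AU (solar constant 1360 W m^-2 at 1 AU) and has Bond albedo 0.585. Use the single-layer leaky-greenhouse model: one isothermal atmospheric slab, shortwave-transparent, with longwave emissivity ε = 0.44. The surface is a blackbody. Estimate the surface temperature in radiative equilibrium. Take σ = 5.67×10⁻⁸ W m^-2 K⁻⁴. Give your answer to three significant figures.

Flux at the orbit: S = 1360/(10.9)² = 11.45 W m^-2.
Effective emission temperature (TOA balance): σT_e⁴ = S(1−α)/4 = 1.188 W m^-2 → T_e = 67.65 K.
Surface balance with a leaky layer gives σT_s⁴ = σT_e⁴·2/(2−ε), so T_s = T_e·[2/(2−0.44)]^(1/4) = 71.99 K.

72.0 K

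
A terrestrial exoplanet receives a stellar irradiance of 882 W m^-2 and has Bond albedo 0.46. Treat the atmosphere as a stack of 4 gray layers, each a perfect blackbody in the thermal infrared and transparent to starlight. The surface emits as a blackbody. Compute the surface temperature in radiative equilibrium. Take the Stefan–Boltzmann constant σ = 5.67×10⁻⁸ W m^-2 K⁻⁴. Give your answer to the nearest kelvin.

The effective emission temperature is T_e = [S(1−α)/(4σ)]^¼ = 214.1 K.
For an N-layer opaque stack, T_s⁴ = (N+1)T_e⁴, hence T_s = (5)^(1/4)×214.1 K = 320.1 K.

320 kelvin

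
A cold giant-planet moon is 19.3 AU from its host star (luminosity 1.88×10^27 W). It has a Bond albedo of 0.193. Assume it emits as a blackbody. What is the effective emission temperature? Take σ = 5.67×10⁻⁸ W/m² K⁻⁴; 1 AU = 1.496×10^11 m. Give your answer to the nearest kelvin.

89 K

Orbital distance: d = 19.3 AU = 2.887×10^12 m.
S = L/(4πd²) = 17.95 W/m².
Absorbed flux (global mean): S(1−α)/4 = 17.95·0.807/4 = 3.621 W/m².
Set σT⁴ = 3.621 → T = (3.621/σ)^(1/4) = 89.39 K.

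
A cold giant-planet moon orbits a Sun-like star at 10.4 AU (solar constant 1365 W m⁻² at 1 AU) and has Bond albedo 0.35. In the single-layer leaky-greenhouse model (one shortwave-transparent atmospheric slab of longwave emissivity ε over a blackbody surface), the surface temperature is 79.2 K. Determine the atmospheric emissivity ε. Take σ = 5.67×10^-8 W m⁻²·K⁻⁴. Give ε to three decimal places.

Irradiance scales as 1/d², so S = 1365 W m⁻² × (1/10.4)² = 12.62 W m⁻².
Effective temperature: T_e = [S(1−α)/(4σ)]^(1/4) = 77.55 K.
Inverting T_s⁴ = 2T_e⁴/(2−ε): (T_e/T_s)⁴ = 0.9193, so ε = 2(1 − 0.9193) = 0.1615.

0.161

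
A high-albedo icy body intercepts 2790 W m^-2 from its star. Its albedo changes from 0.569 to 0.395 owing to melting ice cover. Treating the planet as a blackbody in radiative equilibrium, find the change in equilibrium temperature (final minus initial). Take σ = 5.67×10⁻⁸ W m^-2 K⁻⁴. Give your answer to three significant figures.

23.9 K

Before: T₁ = [2790·0.431/(4σ)]^(1/4) = 269.8 K.
With α = 0.395, T₂ = 293.7 K.
ΔT = T₂ − T₁ = 23.87 K.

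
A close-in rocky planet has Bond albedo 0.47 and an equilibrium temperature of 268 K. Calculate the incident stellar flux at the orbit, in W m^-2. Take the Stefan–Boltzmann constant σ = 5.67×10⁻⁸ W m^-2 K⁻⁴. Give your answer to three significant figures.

2210 W m^-2

Invert the energy balance for S: S = 4σT⁴/(1−α).
The emitted flux is σT⁴ = 292.5 W m^-2.
S = 4·292.5/0.53 = 2208 W m^-2.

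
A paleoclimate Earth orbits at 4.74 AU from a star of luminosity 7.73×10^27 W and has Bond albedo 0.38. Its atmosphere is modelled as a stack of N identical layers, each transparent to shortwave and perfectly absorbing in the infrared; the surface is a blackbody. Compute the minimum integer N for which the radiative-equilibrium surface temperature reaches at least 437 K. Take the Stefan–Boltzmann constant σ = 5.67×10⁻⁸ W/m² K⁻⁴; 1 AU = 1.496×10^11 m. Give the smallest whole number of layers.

10

d = 4.74 × 1.496×10^11 m = 7.091×10^11 m.
Flux at the orbit: S = L/(4πd²) = 7.73×10^27/(4π·(7.09×10^11)²) = 1223 W/m².
OLR = S(1−α)/4 = 189.6 W/m²; the top layer radiates at T_e = 240.5 K.
T_s = (N+1)^(1/4)·T_e ≥ 437 K requires N+1 ≥ (T_s/T_e)⁴ = (437/240.5)⁴ = 10.905.
Rounding up, N = 10.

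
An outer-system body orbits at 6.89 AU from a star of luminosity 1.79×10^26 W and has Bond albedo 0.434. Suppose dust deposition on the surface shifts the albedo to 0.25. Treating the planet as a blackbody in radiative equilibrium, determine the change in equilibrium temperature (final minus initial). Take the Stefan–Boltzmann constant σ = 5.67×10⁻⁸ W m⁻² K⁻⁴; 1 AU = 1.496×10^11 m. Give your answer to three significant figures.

5.54 K

Orbital distance: d = 6.89 AU = 1.031×10^12 m.
S = L/(4πd²) = 13.41 W m⁻².
With α = 0.434, T₁ = 76.06 K.
Final:   T₂ = [S(1−0.25)/(4σ)]^(1/4) = 81.60 K.
ΔT = T₂ − T₁ = 5.545 K.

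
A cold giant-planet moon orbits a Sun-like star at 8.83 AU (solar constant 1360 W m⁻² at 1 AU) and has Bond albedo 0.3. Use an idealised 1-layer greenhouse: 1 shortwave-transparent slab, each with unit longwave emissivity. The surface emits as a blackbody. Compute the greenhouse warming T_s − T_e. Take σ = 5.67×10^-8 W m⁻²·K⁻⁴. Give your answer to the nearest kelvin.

By the inverse-square law, S = 1360/8.83² = 17.44 W m⁻².
OLR = S(1−α)/4 = 3.052 W m⁻²; the top layer radiates at T_e = 85.66 K.
Surface: T_s = (2)^¼·T_e = 101.9 K.
So the greenhouse effect raises the surface by 101.9 − 85.66 = 16.21 K.

16 kelvin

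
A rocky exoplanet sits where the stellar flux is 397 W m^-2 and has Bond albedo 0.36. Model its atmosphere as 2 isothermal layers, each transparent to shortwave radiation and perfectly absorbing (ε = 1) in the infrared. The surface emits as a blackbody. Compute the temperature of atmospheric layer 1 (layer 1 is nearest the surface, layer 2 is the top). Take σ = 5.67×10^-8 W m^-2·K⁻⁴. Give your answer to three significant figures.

Top-of-atmosphere balance: σT_e⁴ = S(1−α)/4 = 63.52 W m^-2 → T_e = 182.9 K.
In the N-layer model, layer k (counted from the surface) has T_k = (N+1−k)^(1/4)·T_e.
With k = 1: T_1 = (2+1−1)^¼·182.9 K = 217.6 K.

218 K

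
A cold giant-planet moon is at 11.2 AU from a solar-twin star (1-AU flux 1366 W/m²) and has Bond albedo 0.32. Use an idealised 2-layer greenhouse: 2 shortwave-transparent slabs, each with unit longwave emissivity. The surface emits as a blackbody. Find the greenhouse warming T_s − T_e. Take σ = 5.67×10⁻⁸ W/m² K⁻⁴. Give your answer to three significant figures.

23.9 kelvin

By the inverse-square law, S = 1366/11.2² = 10.89 W/m².
Top-of-atmosphere balance: σT_e⁴ = S(1−α)/4 = 1.851 W/m² → T_e = 75.59 K.
Surface: T_s = (3)^¼·T_e = 99.48 K.
Warming: T_s − T_e = 23.89 K.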